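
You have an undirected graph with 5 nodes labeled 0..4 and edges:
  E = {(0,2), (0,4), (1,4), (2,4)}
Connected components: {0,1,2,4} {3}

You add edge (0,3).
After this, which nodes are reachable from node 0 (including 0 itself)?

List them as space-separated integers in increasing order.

Answer: 0 1 2 3 4

Derivation:
Before: nodes reachable from 0: {0,1,2,4}
Adding (0,3): merges 0's component with another. Reachability grows.
After: nodes reachable from 0: {0,1,2,3,4}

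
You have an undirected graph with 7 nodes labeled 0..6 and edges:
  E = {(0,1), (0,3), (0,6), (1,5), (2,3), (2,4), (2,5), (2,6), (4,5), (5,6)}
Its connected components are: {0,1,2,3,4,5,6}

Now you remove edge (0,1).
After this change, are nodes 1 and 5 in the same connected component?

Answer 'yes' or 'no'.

Answer: yes

Derivation:
Initial components: {0,1,2,3,4,5,6}
Removing edge (0,1): not a bridge — component count unchanged at 1.
New components: {0,1,2,3,4,5,6}
Are 1 and 5 in the same component? yes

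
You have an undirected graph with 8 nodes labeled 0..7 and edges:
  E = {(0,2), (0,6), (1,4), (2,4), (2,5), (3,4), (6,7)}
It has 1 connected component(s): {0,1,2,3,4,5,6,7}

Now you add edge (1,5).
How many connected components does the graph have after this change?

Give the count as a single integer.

Initial component count: 1
Add (1,5): endpoints already in same component. Count unchanged: 1.
New component count: 1

Answer: 1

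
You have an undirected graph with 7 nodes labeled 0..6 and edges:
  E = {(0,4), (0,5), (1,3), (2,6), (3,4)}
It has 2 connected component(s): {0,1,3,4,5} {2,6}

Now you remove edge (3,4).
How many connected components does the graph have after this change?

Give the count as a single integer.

Initial component count: 2
Remove (3,4): it was a bridge. Count increases: 2 -> 3.
  After removal, components: {0,4,5} {1,3} {2,6}
New component count: 3

Answer: 3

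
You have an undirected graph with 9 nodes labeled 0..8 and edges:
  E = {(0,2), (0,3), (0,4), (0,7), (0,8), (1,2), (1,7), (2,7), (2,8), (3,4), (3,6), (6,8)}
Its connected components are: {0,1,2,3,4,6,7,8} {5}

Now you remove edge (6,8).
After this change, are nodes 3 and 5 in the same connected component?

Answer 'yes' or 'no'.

Answer: no

Derivation:
Initial components: {0,1,2,3,4,6,7,8} {5}
Removing edge (6,8): not a bridge — component count unchanged at 2.
New components: {0,1,2,3,4,6,7,8} {5}
Are 3 and 5 in the same component? no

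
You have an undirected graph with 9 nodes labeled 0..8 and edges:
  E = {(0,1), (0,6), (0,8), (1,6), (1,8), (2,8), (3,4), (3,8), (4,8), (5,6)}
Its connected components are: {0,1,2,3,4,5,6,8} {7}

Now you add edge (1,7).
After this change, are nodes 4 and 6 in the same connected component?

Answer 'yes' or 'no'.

Answer: yes

Derivation:
Initial components: {0,1,2,3,4,5,6,8} {7}
Adding edge (1,7): merges {0,1,2,3,4,5,6,8} and {7}.
New components: {0,1,2,3,4,5,6,7,8}
Are 4 and 6 in the same component? yes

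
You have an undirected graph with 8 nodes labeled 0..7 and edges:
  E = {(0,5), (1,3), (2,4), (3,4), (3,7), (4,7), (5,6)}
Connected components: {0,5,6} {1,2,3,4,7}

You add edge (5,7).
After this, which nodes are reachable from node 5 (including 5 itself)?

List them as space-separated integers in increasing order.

Before: nodes reachable from 5: {0,5,6}
Adding (5,7): merges 5's component with another. Reachability grows.
After: nodes reachable from 5: {0,1,2,3,4,5,6,7}

Answer: 0 1 2 3 4 5 6 7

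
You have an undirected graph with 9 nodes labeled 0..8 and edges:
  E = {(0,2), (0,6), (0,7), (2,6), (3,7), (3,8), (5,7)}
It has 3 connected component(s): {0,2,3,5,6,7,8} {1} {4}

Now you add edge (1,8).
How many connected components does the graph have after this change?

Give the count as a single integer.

Initial component count: 3
Add (1,8): merges two components. Count decreases: 3 -> 2.
New component count: 2

Answer: 2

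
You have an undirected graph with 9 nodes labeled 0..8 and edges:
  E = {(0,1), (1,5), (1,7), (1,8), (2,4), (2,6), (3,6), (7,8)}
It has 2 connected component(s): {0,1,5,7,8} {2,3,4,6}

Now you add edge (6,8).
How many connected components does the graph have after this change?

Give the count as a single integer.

Initial component count: 2
Add (6,8): merges two components. Count decreases: 2 -> 1.
New component count: 1

Answer: 1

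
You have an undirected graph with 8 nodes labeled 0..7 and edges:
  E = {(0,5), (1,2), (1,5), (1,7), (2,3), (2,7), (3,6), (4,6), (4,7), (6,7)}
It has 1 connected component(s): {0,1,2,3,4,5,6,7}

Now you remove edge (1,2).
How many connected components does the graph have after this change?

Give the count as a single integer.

Initial component count: 1
Remove (1,2): not a bridge. Count unchanged: 1.
  After removal, components: {0,1,2,3,4,5,6,7}
New component count: 1

Answer: 1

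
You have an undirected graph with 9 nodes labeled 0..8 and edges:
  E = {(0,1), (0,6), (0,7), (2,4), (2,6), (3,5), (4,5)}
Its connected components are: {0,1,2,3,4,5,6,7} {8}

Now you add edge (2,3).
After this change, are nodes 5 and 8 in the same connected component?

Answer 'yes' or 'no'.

Initial components: {0,1,2,3,4,5,6,7} {8}
Adding edge (2,3): both already in same component {0,1,2,3,4,5,6,7}. No change.
New components: {0,1,2,3,4,5,6,7} {8}
Are 5 and 8 in the same component? no

Answer: no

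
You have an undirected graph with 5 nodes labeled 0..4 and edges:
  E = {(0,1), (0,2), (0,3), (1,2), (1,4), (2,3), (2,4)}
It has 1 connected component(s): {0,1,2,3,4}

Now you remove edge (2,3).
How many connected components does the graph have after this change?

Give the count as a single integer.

Answer: 1

Derivation:
Initial component count: 1
Remove (2,3): not a bridge. Count unchanged: 1.
  After removal, components: {0,1,2,3,4}
New component count: 1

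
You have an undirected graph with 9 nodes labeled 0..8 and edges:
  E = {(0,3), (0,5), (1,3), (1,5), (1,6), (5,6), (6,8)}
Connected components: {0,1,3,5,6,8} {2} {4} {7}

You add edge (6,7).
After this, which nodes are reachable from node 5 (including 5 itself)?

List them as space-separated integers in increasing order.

Before: nodes reachable from 5: {0,1,3,5,6,8}
Adding (6,7): merges 5's component with another. Reachability grows.
After: nodes reachable from 5: {0,1,3,5,6,7,8}

Answer: 0 1 3 5 6 7 8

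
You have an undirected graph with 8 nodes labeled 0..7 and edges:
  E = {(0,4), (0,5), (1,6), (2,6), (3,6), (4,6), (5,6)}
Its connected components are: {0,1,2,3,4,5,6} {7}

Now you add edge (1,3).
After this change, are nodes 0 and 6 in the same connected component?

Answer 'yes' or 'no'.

Initial components: {0,1,2,3,4,5,6} {7}
Adding edge (1,3): both already in same component {0,1,2,3,4,5,6}. No change.
New components: {0,1,2,3,4,5,6} {7}
Are 0 and 6 in the same component? yes

Answer: yes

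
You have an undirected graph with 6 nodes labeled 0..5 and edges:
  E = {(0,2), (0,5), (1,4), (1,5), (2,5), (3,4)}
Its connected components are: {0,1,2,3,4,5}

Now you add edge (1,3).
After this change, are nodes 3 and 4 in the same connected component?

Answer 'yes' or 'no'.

Answer: yes

Derivation:
Initial components: {0,1,2,3,4,5}
Adding edge (1,3): both already in same component {0,1,2,3,4,5}. No change.
New components: {0,1,2,3,4,5}
Are 3 and 4 in the same component? yes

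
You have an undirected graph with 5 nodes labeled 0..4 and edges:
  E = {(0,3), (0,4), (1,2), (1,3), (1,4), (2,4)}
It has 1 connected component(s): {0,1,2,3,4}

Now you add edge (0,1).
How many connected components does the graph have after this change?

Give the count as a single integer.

Answer: 1

Derivation:
Initial component count: 1
Add (0,1): endpoints already in same component. Count unchanged: 1.
New component count: 1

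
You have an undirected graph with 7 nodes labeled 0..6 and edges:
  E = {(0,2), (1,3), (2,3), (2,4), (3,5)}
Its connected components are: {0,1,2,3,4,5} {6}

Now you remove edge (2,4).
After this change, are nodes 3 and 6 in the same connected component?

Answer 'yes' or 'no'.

Answer: no

Derivation:
Initial components: {0,1,2,3,4,5} {6}
Removing edge (2,4): it was a bridge — component count 2 -> 3.
New components: {0,1,2,3,5} {4} {6}
Are 3 and 6 in the same component? no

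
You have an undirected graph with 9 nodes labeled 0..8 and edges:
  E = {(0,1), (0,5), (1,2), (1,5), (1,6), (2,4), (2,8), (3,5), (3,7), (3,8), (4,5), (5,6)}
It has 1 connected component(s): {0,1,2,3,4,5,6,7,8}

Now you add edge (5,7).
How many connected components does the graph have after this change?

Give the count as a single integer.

Answer: 1

Derivation:
Initial component count: 1
Add (5,7): endpoints already in same component. Count unchanged: 1.
New component count: 1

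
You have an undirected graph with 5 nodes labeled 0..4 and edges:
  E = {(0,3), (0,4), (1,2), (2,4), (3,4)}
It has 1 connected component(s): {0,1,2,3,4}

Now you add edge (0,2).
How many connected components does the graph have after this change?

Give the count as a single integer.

Initial component count: 1
Add (0,2): endpoints already in same component. Count unchanged: 1.
New component count: 1

Answer: 1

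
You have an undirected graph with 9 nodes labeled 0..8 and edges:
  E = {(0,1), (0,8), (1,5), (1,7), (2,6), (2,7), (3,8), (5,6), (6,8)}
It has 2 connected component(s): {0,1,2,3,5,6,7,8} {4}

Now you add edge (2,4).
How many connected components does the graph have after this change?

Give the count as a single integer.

Answer: 1

Derivation:
Initial component count: 2
Add (2,4): merges two components. Count decreases: 2 -> 1.
New component count: 1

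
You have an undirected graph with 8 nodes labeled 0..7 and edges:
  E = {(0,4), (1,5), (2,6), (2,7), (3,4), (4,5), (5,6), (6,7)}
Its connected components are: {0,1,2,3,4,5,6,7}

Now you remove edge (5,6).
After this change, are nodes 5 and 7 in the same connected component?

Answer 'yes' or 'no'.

Initial components: {0,1,2,3,4,5,6,7}
Removing edge (5,6): it was a bridge — component count 1 -> 2.
New components: {0,1,3,4,5} {2,6,7}
Are 5 and 7 in the same component? no

Answer: no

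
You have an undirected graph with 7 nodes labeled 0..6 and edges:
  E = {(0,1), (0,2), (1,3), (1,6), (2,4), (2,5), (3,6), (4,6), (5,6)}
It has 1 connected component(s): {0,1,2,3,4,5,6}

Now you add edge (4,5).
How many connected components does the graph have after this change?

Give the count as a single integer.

Answer: 1

Derivation:
Initial component count: 1
Add (4,5): endpoints already in same component. Count unchanged: 1.
New component count: 1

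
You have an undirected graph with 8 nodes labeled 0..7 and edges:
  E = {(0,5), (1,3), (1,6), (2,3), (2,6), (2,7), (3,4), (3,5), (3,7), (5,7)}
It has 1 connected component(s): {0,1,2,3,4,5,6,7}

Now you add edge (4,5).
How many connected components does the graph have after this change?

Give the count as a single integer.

Initial component count: 1
Add (4,5): endpoints already in same component. Count unchanged: 1.
New component count: 1

Answer: 1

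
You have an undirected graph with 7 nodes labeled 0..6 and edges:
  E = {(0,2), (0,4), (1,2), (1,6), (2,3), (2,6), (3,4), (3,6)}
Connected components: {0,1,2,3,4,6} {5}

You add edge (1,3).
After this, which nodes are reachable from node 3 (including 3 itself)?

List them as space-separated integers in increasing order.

Answer: 0 1 2 3 4 6

Derivation:
Before: nodes reachable from 3: {0,1,2,3,4,6}
Adding (1,3): both endpoints already in same component. Reachability from 3 unchanged.
After: nodes reachable from 3: {0,1,2,3,4,6}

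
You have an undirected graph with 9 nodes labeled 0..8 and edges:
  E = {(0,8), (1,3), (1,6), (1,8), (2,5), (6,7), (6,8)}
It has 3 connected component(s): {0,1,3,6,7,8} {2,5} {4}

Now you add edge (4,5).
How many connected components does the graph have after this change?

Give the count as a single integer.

Answer: 2

Derivation:
Initial component count: 3
Add (4,5): merges two components. Count decreases: 3 -> 2.
New component count: 2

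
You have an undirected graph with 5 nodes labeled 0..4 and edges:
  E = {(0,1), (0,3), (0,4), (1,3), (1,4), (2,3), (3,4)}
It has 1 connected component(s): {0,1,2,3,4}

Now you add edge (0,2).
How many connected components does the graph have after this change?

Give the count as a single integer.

Answer: 1

Derivation:
Initial component count: 1
Add (0,2): endpoints already in same component. Count unchanged: 1.
New component count: 1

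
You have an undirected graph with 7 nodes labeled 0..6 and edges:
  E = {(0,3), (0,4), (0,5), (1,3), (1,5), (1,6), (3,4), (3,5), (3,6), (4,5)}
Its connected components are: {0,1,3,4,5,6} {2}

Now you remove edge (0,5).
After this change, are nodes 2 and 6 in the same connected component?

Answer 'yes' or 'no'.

Answer: no

Derivation:
Initial components: {0,1,3,4,5,6} {2}
Removing edge (0,5): not a bridge — component count unchanged at 2.
New components: {0,1,3,4,5,6} {2}
Are 2 and 6 in the same component? no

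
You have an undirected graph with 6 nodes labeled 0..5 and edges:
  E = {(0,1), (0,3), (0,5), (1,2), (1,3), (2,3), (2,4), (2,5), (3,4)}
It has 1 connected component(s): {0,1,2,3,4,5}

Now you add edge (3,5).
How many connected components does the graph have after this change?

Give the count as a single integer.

Initial component count: 1
Add (3,5): endpoints already in same component. Count unchanged: 1.
New component count: 1

Answer: 1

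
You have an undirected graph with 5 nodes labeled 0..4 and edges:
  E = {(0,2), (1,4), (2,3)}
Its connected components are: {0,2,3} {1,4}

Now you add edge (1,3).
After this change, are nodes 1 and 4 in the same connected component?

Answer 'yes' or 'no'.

Initial components: {0,2,3} {1,4}
Adding edge (1,3): merges {1,4} and {0,2,3}.
New components: {0,1,2,3,4}
Are 1 and 4 in the same component? yes

Answer: yes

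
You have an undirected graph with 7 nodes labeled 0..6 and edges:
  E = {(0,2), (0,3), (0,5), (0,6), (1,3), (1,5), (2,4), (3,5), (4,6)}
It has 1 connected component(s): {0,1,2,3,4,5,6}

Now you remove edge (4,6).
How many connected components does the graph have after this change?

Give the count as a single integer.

Initial component count: 1
Remove (4,6): not a bridge. Count unchanged: 1.
  After removal, components: {0,1,2,3,4,5,6}
New component count: 1

Answer: 1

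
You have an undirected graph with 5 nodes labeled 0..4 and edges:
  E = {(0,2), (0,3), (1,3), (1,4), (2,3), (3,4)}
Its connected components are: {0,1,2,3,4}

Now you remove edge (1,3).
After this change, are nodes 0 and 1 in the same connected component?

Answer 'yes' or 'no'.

Answer: yes

Derivation:
Initial components: {0,1,2,3,4}
Removing edge (1,3): not a bridge — component count unchanged at 1.
New components: {0,1,2,3,4}
Are 0 and 1 in the same component? yes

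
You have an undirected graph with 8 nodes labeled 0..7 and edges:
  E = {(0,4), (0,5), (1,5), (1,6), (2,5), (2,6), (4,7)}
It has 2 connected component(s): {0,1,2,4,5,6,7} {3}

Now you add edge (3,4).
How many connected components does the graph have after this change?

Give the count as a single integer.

Initial component count: 2
Add (3,4): merges two components. Count decreases: 2 -> 1.
New component count: 1

Answer: 1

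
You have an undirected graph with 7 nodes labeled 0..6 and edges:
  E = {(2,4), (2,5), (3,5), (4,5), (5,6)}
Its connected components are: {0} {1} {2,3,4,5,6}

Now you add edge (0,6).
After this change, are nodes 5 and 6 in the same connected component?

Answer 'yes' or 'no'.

Initial components: {0} {1} {2,3,4,5,6}
Adding edge (0,6): merges {0} and {2,3,4,5,6}.
New components: {0,2,3,4,5,6} {1}
Are 5 and 6 in the same component? yes

Answer: yes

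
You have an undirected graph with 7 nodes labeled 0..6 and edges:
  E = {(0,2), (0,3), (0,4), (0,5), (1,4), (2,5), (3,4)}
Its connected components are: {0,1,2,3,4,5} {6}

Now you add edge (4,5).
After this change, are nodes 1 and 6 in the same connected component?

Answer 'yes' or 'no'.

Initial components: {0,1,2,3,4,5} {6}
Adding edge (4,5): both already in same component {0,1,2,3,4,5}. No change.
New components: {0,1,2,3,4,5} {6}
Are 1 and 6 in the same component? no

Answer: no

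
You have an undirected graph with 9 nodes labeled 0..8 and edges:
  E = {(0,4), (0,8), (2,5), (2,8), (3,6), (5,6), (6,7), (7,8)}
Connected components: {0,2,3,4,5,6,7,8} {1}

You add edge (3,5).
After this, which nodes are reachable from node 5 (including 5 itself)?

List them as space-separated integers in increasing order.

Answer: 0 2 3 4 5 6 7 8

Derivation:
Before: nodes reachable from 5: {0,2,3,4,5,6,7,8}
Adding (3,5): both endpoints already in same component. Reachability from 5 unchanged.
After: nodes reachable from 5: {0,2,3,4,5,6,7,8}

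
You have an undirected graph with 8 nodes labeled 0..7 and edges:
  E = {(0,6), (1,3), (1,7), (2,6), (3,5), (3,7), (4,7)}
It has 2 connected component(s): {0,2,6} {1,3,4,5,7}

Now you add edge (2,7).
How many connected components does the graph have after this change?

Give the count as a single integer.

Initial component count: 2
Add (2,7): merges two components. Count decreases: 2 -> 1.
New component count: 1

Answer: 1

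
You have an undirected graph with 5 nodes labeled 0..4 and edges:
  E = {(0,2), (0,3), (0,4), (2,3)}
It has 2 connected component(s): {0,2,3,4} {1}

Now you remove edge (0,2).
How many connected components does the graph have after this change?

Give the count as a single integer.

Answer: 2

Derivation:
Initial component count: 2
Remove (0,2): not a bridge. Count unchanged: 2.
  After removal, components: {0,2,3,4} {1}
New component count: 2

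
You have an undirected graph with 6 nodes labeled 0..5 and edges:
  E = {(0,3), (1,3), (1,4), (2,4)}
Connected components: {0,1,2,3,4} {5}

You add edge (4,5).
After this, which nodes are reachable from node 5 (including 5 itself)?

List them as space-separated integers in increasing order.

Answer: 0 1 2 3 4 5

Derivation:
Before: nodes reachable from 5: {5}
Adding (4,5): merges 5's component with another. Reachability grows.
After: nodes reachable from 5: {0,1,2,3,4,5}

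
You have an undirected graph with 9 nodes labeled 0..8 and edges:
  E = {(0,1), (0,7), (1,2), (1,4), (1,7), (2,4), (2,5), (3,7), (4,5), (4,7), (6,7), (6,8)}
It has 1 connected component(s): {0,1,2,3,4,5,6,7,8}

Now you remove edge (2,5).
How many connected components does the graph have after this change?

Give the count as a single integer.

Answer: 1

Derivation:
Initial component count: 1
Remove (2,5): not a bridge. Count unchanged: 1.
  After removal, components: {0,1,2,3,4,5,6,7,8}
New component count: 1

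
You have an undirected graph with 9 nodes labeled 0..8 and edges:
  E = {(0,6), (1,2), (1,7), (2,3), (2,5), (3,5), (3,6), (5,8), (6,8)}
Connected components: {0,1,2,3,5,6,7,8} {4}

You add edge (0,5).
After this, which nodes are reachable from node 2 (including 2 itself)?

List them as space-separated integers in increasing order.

Before: nodes reachable from 2: {0,1,2,3,5,6,7,8}
Adding (0,5): both endpoints already in same component. Reachability from 2 unchanged.
After: nodes reachable from 2: {0,1,2,3,5,6,7,8}

Answer: 0 1 2 3 5 6 7 8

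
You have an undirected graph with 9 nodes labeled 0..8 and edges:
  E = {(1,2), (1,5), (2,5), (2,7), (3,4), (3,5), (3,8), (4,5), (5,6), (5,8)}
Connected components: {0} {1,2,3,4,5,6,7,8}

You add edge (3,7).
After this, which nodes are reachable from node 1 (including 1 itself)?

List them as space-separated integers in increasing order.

Before: nodes reachable from 1: {1,2,3,4,5,6,7,8}
Adding (3,7): both endpoints already in same component. Reachability from 1 unchanged.
After: nodes reachable from 1: {1,2,3,4,5,6,7,8}

Answer: 1 2 3 4 5 6 7 8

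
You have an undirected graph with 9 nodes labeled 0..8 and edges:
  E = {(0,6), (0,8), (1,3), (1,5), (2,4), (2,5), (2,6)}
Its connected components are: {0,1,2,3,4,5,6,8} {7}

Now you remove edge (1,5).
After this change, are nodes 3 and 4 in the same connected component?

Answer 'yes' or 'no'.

Answer: no

Derivation:
Initial components: {0,1,2,3,4,5,6,8} {7}
Removing edge (1,5): it was a bridge — component count 2 -> 3.
New components: {0,2,4,5,6,8} {1,3} {7}
Are 3 and 4 in the same component? no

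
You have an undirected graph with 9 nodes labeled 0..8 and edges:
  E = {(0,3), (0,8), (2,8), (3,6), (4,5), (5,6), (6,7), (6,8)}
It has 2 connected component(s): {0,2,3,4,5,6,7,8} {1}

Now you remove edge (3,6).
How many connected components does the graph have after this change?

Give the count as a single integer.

Answer: 2

Derivation:
Initial component count: 2
Remove (3,6): not a bridge. Count unchanged: 2.
  After removal, components: {0,2,3,4,5,6,7,8} {1}
New component count: 2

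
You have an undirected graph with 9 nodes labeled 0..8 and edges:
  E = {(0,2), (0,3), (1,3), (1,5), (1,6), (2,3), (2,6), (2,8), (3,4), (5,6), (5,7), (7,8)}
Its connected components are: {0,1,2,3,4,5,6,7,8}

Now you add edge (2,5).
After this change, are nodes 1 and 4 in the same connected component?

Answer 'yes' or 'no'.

Initial components: {0,1,2,3,4,5,6,7,8}
Adding edge (2,5): both already in same component {0,1,2,3,4,5,6,7,8}. No change.
New components: {0,1,2,3,4,5,6,7,8}
Are 1 and 4 in the same component? yes

Answer: yes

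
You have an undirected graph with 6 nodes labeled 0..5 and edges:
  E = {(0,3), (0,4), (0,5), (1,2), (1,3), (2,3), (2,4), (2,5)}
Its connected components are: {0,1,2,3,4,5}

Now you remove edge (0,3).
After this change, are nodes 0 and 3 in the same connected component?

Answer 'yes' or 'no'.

Answer: yes

Derivation:
Initial components: {0,1,2,3,4,5}
Removing edge (0,3): not a bridge — component count unchanged at 1.
New components: {0,1,2,3,4,5}
Are 0 and 3 in the same component? yes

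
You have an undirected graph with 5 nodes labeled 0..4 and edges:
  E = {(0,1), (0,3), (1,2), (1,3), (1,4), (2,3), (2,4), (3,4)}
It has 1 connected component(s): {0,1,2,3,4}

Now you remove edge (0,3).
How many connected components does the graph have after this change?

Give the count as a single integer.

Answer: 1

Derivation:
Initial component count: 1
Remove (0,3): not a bridge. Count unchanged: 1.
  After removal, components: {0,1,2,3,4}
New component count: 1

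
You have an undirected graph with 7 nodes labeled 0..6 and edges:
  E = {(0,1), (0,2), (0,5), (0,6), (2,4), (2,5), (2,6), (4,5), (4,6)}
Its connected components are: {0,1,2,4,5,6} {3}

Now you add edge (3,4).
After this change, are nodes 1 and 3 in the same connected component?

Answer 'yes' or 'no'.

Initial components: {0,1,2,4,5,6} {3}
Adding edge (3,4): merges {3} and {0,1,2,4,5,6}.
New components: {0,1,2,3,4,5,6}
Are 1 and 3 in the same component? yes

Answer: yes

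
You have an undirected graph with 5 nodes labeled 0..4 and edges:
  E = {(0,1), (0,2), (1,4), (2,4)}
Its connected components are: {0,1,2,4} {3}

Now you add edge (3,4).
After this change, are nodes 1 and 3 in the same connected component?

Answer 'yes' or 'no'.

Answer: yes

Derivation:
Initial components: {0,1,2,4} {3}
Adding edge (3,4): merges {3} and {0,1,2,4}.
New components: {0,1,2,3,4}
Are 1 and 3 in the same component? yes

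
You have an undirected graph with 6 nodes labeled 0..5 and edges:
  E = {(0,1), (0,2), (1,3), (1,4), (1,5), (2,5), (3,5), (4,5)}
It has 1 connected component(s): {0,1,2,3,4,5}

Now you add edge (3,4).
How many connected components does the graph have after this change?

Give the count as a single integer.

Answer: 1

Derivation:
Initial component count: 1
Add (3,4): endpoints already in same component. Count unchanged: 1.
New component count: 1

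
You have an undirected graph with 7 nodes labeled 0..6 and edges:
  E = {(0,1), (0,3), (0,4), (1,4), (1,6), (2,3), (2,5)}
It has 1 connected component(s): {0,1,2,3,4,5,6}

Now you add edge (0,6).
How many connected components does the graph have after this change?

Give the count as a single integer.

Answer: 1

Derivation:
Initial component count: 1
Add (0,6): endpoints already in same component. Count unchanged: 1.
New component count: 1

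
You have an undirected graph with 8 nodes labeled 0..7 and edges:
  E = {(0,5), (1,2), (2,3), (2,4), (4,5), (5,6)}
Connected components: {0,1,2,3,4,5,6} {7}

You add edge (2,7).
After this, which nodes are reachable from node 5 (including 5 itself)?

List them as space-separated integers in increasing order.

Answer: 0 1 2 3 4 5 6 7

Derivation:
Before: nodes reachable from 5: {0,1,2,3,4,5,6}
Adding (2,7): merges 5's component with another. Reachability grows.
After: nodes reachable from 5: {0,1,2,3,4,5,6,7}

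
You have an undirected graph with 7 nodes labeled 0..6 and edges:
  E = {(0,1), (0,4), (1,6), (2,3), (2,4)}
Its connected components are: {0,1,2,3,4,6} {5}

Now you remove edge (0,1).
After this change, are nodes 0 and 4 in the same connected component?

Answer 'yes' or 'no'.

Initial components: {0,1,2,3,4,6} {5}
Removing edge (0,1): it was a bridge — component count 2 -> 3.
New components: {0,2,3,4} {1,6} {5}
Are 0 and 4 in the same component? yes

Answer: yes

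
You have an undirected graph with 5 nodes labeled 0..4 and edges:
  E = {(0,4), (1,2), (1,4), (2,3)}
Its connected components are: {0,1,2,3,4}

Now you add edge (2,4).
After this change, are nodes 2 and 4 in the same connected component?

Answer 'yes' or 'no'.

Initial components: {0,1,2,3,4}
Adding edge (2,4): both already in same component {0,1,2,3,4}. No change.
New components: {0,1,2,3,4}
Are 2 and 4 in the same component? yes

Answer: yes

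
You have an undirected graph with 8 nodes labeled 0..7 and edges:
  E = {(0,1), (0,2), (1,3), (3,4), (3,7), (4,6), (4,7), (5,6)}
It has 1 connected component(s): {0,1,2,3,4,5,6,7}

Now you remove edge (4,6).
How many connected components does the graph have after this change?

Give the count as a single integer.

Initial component count: 1
Remove (4,6): it was a bridge. Count increases: 1 -> 2.
  After removal, components: {0,1,2,3,4,7} {5,6}
New component count: 2

Answer: 2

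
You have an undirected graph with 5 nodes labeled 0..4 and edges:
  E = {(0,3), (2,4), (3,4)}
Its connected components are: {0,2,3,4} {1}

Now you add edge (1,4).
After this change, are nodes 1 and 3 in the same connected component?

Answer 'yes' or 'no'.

Answer: yes

Derivation:
Initial components: {0,2,3,4} {1}
Adding edge (1,4): merges {1} and {0,2,3,4}.
New components: {0,1,2,3,4}
Are 1 and 3 in the same component? yes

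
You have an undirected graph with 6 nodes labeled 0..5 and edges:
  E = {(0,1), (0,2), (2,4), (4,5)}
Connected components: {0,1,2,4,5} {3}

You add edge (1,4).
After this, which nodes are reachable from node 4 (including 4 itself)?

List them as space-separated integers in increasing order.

Before: nodes reachable from 4: {0,1,2,4,5}
Adding (1,4): both endpoints already in same component. Reachability from 4 unchanged.
After: nodes reachable from 4: {0,1,2,4,5}

Answer: 0 1 2 4 5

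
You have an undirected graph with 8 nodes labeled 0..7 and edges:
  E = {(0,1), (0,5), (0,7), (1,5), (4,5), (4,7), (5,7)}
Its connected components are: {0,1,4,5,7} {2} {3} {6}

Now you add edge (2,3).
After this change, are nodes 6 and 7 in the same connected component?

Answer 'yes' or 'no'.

Initial components: {0,1,4,5,7} {2} {3} {6}
Adding edge (2,3): merges {2} and {3}.
New components: {0,1,4,5,7} {2,3} {6}
Are 6 and 7 in the same component? no

Answer: no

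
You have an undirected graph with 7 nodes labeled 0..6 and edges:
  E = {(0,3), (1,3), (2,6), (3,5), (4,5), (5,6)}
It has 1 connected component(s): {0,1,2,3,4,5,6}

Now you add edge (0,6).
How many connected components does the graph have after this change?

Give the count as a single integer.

Initial component count: 1
Add (0,6): endpoints already in same component. Count unchanged: 1.
New component count: 1

Answer: 1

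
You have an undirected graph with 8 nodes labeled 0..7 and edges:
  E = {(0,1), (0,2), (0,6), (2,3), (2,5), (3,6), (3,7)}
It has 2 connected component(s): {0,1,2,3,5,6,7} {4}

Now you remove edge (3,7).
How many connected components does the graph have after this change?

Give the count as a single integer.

Answer: 3

Derivation:
Initial component count: 2
Remove (3,7): it was a bridge. Count increases: 2 -> 3.
  After removal, components: {0,1,2,3,5,6} {4} {7}
New component count: 3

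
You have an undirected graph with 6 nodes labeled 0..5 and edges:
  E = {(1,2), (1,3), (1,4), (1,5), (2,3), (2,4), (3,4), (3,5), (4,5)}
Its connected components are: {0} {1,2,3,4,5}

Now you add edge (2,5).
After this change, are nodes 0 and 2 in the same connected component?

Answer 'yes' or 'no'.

Initial components: {0} {1,2,3,4,5}
Adding edge (2,5): both already in same component {1,2,3,4,5}. No change.
New components: {0} {1,2,3,4,5}
Are 0 and 2 in the same component? no

Answer: no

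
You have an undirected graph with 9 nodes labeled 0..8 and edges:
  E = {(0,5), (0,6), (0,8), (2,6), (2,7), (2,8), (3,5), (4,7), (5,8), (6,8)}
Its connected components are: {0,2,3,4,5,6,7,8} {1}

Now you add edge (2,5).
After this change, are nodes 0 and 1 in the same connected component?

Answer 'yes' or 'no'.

Answer: no

Derivation:
Initial components: {0,2,3,4,5,6,7,8} {1}
Adding edge (2,5): both already in same component {0,2,3,4,5,6,7,8}. No change.
New components: {0,2,3,4,5,6,7,8} {1}
Are 0 and 1 in the same component? no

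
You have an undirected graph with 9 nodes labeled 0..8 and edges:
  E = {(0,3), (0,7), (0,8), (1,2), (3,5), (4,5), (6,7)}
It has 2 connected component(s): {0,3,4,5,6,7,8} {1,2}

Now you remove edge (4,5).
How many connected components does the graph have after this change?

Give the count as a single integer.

Initial component count: 2
Remove (4,5): it was a bridge. Count increases: 2 -> 3.
  After removal, components: {0,3,5,6,7,8} {1,2} {4}
New component count: 3

Answer: 3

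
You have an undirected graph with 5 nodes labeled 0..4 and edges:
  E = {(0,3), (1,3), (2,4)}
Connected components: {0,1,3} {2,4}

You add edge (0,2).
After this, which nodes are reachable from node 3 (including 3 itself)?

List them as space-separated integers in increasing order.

Answer: 0 1 2 3 4

Derivation:
Before: nodes reachable from 3: {0,1,3}
Adding (0,2): merges 3's component with another. Reachability grows.
After: nodes reachable from 3: {0,1,2,3,4}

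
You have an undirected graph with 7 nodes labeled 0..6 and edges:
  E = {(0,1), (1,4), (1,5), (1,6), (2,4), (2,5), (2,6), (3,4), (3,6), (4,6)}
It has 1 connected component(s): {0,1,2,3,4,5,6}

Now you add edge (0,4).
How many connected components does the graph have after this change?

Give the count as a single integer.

Answer: 1

Derivation:
Initial component count: 1
Add (0,4): endpoints already in same component. Count unchanged: 1.
New component count: 1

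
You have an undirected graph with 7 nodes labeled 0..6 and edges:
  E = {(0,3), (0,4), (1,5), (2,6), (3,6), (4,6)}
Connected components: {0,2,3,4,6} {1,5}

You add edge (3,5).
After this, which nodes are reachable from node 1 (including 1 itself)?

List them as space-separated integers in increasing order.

Answer: 0 1 2 3 4 5 6

Derivation:
Before: nodes reachable from 1: {1,5}
Adding (3,5): merges 1's component with another. Reachability grows.
After: nodes reachable from 1: {0,1,2,3,4,5,6}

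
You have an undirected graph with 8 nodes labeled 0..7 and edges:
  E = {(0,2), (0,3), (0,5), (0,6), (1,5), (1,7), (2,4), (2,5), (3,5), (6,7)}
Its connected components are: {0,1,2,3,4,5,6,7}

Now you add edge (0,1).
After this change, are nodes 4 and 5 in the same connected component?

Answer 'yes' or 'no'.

Answer: yes

Derivation:
Initial components: {0,1,2,3,4,5,6,7}
Adding edge (0,1): both already in same component {0,1,2,3,4,5,6,7}. No change.
New components: {0,1,2,3,4,5,6,7}
Are 4 and 5 in the same component? yes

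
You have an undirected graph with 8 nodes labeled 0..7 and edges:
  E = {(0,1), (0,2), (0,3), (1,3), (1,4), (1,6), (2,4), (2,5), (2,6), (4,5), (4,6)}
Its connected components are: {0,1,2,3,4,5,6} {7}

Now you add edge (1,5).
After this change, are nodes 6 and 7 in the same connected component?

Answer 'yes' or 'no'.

Initial components: {0,1,2,3,4,5,6} {7}
Adding edge (1,5): both already in same component {0,1,2,3,4,5,6}. No change.
New components: {0,1,2,3,4,5,6} {7}
Are 6 and 7 in the same component? no

Answer: no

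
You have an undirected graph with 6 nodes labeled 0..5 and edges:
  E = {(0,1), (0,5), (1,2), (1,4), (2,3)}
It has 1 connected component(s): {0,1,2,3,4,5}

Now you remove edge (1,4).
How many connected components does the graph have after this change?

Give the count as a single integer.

Answer: 2

Derivation:
Initial component count: 1
Remove (1,4): it was a bridge. Count increases: 1 -> 2.
  After removal, components: {0,1,2,3,5} {4}
New component count: 2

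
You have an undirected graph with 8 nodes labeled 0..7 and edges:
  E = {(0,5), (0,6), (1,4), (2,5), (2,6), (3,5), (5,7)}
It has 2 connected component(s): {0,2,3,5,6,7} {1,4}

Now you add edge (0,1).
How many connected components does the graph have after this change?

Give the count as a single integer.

Initial component count: 2
Add (0,1): merges two components. Count decreases: 2 -> 1.
New component count: 1

Answer: 1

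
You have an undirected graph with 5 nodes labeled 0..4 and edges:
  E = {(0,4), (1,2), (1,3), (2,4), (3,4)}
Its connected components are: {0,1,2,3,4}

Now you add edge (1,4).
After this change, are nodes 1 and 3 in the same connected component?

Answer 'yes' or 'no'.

Initial components: {0,1,2,3,4}
Adding edge (1,4): both already in same component {0,1,2,3,4}. No change.
New components: {0,1,2,3,4}
Are 1 and 3 in the same component? yes

Answer: yes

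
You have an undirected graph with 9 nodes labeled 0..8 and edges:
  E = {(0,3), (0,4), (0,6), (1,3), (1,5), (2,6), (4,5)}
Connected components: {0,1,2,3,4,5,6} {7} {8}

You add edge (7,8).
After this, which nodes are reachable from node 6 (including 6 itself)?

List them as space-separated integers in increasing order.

Answer: 0 1 2 3 4 5 6

Derivation:
Before: nodes reachable from 6: {0,1,2,3,4,5,6}
Adding (7,8): merges two components, but neither contains 6. Reachability from 6 unchanged.
After: nodes reachable from 6: {0,1,2,3,4,5,6}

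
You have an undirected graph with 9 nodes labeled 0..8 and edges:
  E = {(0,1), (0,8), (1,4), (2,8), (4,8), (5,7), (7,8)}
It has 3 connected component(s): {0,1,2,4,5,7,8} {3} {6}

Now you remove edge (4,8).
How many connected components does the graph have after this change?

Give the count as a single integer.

Initial component count: 3
Remove (4,8): not a bridge. Count unchanged: 3.
  After removal, components: {0,1,2,4,5,7,8} {3} {6}
New component count: 3

Answer: 3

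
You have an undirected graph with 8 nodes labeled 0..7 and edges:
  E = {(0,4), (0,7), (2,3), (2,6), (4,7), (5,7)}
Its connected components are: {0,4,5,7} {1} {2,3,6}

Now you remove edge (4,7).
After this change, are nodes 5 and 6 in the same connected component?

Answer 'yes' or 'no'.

Answer: no

Derivation:
Initial components: {0,4,5,7} {1} {2,3,6}
Removing edge (4,7): not a bridge — component count unchanged at 3.
New components: {0,4,5,7} {1} {2,3,6}
Are 5 and 6 in the same component? no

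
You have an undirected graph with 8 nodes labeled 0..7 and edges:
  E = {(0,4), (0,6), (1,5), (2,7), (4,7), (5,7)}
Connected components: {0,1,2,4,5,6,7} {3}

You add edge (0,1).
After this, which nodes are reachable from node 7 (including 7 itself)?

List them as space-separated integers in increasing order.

Before: nodes reachable from 7: {0,1,2,4,5,6,7}
Adding (0,1): both endpoints already in same component. Reachability from 7 unchanged.
After: nodes reachable from 7: {0,1,2,4,5,6,7}

Answer: 0 1 2 4 5 6 7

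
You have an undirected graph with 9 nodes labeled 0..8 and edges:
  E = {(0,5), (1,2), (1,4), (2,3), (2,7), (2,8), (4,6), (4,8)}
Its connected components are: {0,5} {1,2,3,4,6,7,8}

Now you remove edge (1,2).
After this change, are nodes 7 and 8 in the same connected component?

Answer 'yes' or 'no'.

Answer: yes

Derivation:
Initial components: {0,5} {1,2,3,4,6,7,8}
Removing edge (1,2): not a bridge — component count unchanged at 2.
New components: {0,5} {1,2,3,4,6,7,8}
Are 7 and 8 in the same component? yes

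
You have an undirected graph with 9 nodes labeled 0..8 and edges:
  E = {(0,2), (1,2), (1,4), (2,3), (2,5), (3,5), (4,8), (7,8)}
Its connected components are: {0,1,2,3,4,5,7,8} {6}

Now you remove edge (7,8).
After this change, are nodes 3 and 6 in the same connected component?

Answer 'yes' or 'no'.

Initial components: {0,1,2,3,4,5,7,8} {6}
Removing edge (7,8): it was a bridge — component count 2 -> 3.
New components: {0,1,2,3,4,5,8} {6} {7}
Are 3 and 6 in the same component? no

Answer: no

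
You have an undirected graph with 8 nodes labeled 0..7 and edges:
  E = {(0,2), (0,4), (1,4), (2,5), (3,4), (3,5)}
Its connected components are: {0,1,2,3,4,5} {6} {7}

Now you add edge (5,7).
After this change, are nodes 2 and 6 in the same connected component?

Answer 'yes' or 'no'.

Answer: no

Derivation:
Initial components: {0,1,2,3,4,5} {6} {7}
Adding edge (5,7): merges {0,1,2,3,4,5} and {7}.
New components: {0,1,2,3,4,5,7} {6}
Are 2 and 6 in the same component? no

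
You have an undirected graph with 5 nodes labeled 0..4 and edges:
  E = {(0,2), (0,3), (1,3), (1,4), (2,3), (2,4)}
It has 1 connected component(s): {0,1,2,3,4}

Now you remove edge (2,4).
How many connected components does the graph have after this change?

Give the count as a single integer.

Initial component count: 1
Remove (2,4): not a bridge. Count unchanged: 1.
  After removal, components: {0,1,2,3,4}
New component count: 1

Answer: 1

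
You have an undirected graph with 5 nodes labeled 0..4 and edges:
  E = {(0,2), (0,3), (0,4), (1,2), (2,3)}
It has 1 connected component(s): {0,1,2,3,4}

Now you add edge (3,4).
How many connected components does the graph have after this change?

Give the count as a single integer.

Initial component count: 1
Add (3,4): endpoints already in same component. Count unchanged: 1.
New component count: 1

Answer: 1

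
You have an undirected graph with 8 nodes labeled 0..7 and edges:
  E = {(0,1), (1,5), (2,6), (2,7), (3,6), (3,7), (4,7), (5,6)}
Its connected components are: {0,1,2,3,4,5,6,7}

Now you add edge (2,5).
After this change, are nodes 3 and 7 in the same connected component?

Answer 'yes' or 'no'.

Answer: yes

Derivation:
Initial components: {0,1,2,3,4,5,6,7}
Adding edge (2,5): both already in same component {0,1,2,3,4,5,6,7}. No change.
New components: {0,1,2,3,4,5,6,7}
Are 3 and 7 in the same component? yes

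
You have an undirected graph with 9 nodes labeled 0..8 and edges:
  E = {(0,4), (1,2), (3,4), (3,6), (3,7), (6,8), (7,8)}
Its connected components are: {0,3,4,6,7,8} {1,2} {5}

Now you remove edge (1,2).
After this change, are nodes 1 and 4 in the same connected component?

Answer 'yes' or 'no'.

Initial components: {0,3,4,6,7,8} {1,2} {5}
Removing edge (1,2): it was a bridge — component count 3 -> 4.
New components: {0,3,4,6,7,8} {1} {2} {5}
Are 1 and 4 in the same component? no

Answer: no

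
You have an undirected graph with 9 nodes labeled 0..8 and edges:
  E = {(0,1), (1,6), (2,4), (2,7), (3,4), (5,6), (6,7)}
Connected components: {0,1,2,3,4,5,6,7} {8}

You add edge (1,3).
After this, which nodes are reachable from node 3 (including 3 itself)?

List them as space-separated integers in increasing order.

Answer: 0 1 2 3 4 5 6 7

Derivation:
Before: nodes reachable from 3: {0,1,2,3,4,5,6,7}
Adding (1,3): both endpoints already in same component. Reachability from 3 unchanged.
After: nodes reachable from 3: {0,1,2,3,4,5,6,7}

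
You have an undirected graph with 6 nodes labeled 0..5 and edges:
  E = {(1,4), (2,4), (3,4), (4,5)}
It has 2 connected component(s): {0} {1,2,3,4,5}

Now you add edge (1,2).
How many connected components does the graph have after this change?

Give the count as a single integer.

Answer: 2

Derivation:
Initial component count: 2
Add (1,2): endpoints already in same component. Count unchanged: 2.
New component count: 2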